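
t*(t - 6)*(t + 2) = t^3 - 4*t^2 - 12*t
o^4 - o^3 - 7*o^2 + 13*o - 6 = (o - 2)*(o - 1)^2*(o + 3)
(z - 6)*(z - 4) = z^2 - 10*z + 24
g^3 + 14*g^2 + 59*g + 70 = (g + 2)*(g + 5)*(g + 7)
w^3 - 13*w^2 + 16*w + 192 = (w - 8)^2*(w + 3)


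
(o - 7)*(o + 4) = o^2 - 3*o - 28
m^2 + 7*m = m*(m + 7)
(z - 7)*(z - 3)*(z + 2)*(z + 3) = z^4 - 5*z^3 - 23*z^2 + 45*z + 126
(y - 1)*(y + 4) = y^2 + 3*y - 4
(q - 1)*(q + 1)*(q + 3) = q^3 + 3*q^2 - q - 3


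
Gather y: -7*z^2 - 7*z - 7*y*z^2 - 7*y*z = y*(-7*z^2 - 7*z) - 7*z^2 - 7*z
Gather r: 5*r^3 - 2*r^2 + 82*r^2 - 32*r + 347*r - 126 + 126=5*r^3 + 80*r^2 + 315*r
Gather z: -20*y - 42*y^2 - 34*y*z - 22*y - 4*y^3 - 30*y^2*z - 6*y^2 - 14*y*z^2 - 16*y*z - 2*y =-4*y^3 - 48*y^2 - 14*y*z^2 - 44*y + z*(-30*y^2 - 50*y)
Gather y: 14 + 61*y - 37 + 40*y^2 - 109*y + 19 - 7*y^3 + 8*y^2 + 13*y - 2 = -7*y^3 + 48*y^2 - 35*y - 6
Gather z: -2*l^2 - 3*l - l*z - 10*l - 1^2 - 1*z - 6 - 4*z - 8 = -2*l^2 - 13*l + z*(-l - 5) - 15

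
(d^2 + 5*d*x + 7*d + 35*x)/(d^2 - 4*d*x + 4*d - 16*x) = (d^2 + 5*d*x + 7*d + 35*x)/(d^2 - 4*d*x + 4*d - 16*x)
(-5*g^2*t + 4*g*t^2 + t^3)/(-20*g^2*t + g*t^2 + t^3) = (-g + t)/(-4*g + t)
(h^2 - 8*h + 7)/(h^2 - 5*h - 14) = (h - 1)/(h + 2)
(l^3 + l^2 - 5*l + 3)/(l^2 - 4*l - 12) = (-l^3 - l^2 + 5*l - 3)/(-l^2 + 4*l + 12)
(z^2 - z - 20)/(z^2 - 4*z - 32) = (z - 5)/(z - 8)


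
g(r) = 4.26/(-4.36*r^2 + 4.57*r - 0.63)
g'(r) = 4.26*(8.72*r - 4.57)/(-4.36*r^2 + 4.57*r - 0.63)^2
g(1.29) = -2.14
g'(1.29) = 7.18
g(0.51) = 7.52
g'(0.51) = -1.63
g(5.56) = -0.04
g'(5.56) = 0.02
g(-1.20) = -0.34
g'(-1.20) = -0.42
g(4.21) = -0.07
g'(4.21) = 0.04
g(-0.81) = -0.59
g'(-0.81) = -0.96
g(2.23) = -0.35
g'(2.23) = 0.43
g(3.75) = -0.10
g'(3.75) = 0.06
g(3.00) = -0.16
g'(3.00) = 0.13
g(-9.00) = -0.01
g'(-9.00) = -0.00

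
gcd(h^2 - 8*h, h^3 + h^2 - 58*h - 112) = h - 8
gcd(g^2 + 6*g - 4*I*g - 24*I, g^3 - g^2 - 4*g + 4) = 1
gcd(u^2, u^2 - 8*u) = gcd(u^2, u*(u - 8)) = u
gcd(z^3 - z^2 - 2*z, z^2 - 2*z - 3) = z + 1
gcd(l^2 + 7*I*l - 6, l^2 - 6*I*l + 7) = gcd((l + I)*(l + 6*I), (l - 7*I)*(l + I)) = l + I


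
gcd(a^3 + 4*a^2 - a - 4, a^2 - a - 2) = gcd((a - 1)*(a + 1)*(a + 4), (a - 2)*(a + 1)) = a + 1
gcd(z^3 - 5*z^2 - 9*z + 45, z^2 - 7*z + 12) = z - 3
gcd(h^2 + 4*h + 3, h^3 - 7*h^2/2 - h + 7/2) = h + 1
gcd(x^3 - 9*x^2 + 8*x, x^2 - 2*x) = x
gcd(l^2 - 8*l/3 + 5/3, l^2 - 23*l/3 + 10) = l - 5/3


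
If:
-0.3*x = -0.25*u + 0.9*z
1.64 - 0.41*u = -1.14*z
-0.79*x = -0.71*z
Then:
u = 9.86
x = 1.89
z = 2.11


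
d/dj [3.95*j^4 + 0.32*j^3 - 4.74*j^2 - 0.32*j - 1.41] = 15.8*j^3 + 0.96*j^2 - 9.48*j - 0.32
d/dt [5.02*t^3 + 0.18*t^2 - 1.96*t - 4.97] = 15.06*t^2 + 0.36*t - 1.96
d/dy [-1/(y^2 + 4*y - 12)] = 2*(y + 2)/(y^2 + 4*y - 12)^2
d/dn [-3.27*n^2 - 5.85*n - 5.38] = -6.54*n - 5.85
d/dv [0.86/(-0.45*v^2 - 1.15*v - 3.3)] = (0.774*v + 0.989)/(0.45*v^2 + 1.15*v + 3.3)^2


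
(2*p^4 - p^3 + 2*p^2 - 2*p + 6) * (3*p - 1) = 6*p^5 - 5*p^4 + 7*p^3 - 8*p^2 + 20*p - 6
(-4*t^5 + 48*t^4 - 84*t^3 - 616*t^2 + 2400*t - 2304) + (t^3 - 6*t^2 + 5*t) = -4*t^5 + 48*t^4 - 83*t^3 - 622*t^2 + 2405*t - 2304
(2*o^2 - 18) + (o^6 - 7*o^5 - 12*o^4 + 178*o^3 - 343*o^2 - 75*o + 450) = o^6 - 7*o^5 - 12*o^4 + 178*o^3 - 341*o^2 - 75*o + 432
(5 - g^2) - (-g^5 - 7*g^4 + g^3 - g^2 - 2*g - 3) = g^5 + 7*g^4 - g^3 + 2*g + 8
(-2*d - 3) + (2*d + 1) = -2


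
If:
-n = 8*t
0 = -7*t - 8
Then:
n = 64/7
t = -8/7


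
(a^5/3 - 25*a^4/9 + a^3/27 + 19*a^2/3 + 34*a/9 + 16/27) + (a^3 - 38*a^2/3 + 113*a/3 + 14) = a^5/3 - 25*a^4/9 + 28*a^3/27 - 19*a^2/3 + 373*a/9 + 394/27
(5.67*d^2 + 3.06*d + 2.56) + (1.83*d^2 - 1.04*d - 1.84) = 7.5*d^2 + 2.02*d + 0.72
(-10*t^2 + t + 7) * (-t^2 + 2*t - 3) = 10*t^4 - 21*t^3 + 25*t^2 + 11*t - 21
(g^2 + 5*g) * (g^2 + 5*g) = g^4 + 10*g^3 + 25*g^2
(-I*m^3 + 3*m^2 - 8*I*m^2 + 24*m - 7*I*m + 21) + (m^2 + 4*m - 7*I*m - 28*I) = -I*m^3 + 4*m^2 - 8*I*m^2 + 28*m - 14*I*m + 21 - 28*I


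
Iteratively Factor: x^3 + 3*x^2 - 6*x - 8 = (x + 1)*(x^2 + 2*x - 8) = (x + 1)*(x + 4)*(x - 2)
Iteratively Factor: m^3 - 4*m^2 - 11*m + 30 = (m - 5)*(m^2 + m - 6) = (m - 5)*(m - 2)*(m + 3)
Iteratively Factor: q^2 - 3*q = (q)*(q - 3)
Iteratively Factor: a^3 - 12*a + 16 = (a - 2)*(a^2 + 2*a - 8) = (a - 2)^2*(a + 4)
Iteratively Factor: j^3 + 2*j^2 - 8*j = (j - 2)*(j^2 + 4*j) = (j - 2)*(j + 4)*(j)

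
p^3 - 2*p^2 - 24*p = p*(p - 6)*(p + 4)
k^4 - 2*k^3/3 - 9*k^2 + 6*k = k*(k - 3)*(k - 2/3)*(k + 3)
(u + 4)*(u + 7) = u^2 + 11*u + 28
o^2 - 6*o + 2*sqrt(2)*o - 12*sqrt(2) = (o - 6)*(o + 2*sqrt(2))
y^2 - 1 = (y - 1)*(y + 1)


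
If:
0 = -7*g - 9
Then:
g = -9/7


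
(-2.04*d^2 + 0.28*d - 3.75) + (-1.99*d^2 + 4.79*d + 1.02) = -4.03*d^2 + 5.07*d - 2.73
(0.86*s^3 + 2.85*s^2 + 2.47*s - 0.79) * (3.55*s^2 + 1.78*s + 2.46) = 3.053*s^5 + 11.6483*s^4 + 15.9571*s^3 + 8.6031*s^2 + 4.67*s - 1.9434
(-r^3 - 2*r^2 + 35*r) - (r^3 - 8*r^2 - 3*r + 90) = -2*r^3 + 6*r^2 + 38*r - 90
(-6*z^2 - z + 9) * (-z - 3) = 6*z^3 + 19*z^2 - 6*z - 27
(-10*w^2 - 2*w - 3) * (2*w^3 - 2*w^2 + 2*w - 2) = -20*w^5 + 16*w^4 - 22*w^3 + 22*w^2 - 2*w + 6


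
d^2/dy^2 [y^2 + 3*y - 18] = 2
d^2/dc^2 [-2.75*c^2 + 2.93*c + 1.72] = -5.50000000000000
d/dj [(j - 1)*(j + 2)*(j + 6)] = 3*j^2 + 14*j + 4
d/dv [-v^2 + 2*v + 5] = 2 - 2*v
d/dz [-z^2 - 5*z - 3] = -2*z - 5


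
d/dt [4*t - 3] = 4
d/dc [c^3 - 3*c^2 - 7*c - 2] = 3*c^2 - 6*c - 7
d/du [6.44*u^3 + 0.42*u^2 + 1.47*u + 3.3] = 19.32*u^2 + 0.84*u + 1.47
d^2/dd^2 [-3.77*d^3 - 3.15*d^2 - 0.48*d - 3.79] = -22.62*d - 6.3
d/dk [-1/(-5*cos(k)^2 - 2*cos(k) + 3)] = 2*(5*cos(k) + 1)*sin(k)/(5*cos(k)^2 + 2*cos(k) - 3)^2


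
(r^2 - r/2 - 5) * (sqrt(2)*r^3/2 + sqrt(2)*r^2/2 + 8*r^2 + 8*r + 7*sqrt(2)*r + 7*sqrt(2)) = sqrt(2)*r^5/2 + sqrt(2)*r^4/4 + 8*r^4 + 4*r^3 + 17*sqrt(2)*r^3/4 - 44*r^2 + sqrt(2)*r^2 - 77*sqrt(2)*r/2 - 40*r - 35*sqrt(2)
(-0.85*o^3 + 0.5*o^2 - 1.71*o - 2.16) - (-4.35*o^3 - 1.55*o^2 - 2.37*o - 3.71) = 3.5*o^3 + 2.05*o^2 + 0.66*o + 1.55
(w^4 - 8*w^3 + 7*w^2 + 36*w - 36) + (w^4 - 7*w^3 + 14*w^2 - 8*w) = 2*w^4 - 15*w^3 + 21*w^2 + 28*w - 36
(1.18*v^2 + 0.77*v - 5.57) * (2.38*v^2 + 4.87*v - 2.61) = 2.8084*v^4 + 7.5792*v^3 - 12.5865*v^2 - 29.1356*v + 14.5377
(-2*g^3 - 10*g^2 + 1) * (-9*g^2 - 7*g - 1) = 18*g^5 + 104*g^4 + 72*g^3 + g^2 - 7*g - 1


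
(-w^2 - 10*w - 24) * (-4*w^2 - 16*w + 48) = 4*w^4 + 56*w^3 + 208*w^2 - 96*w - 1152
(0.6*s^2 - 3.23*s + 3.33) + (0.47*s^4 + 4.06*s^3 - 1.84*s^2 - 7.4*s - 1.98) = 0.47*s^4 + 4.06*s^3 - 1.24*s^2 - 10.63*s + 1.35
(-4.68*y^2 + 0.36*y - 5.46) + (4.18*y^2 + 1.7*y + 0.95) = -0.5*y^2 + 2.06*y - 4.51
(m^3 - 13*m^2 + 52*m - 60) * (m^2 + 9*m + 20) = m^5 - 4*m^4 - 45*m^3 + 148*m^2 + 500*m - 1200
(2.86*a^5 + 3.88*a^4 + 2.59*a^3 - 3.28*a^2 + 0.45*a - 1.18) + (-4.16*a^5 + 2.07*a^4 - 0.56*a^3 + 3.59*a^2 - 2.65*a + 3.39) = -1.3*a^5 + 5.95*a^4 + 2.03*a^3 + 0.31*a^2 - 2.2*a + 2.21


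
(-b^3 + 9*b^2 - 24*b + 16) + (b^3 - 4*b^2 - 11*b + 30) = 5*b^2 - 35*b + 46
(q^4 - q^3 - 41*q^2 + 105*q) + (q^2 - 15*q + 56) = q^4 - q^3 - 40*q^2 + 90*q + 56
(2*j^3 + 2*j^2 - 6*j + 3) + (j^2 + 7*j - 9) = 2*j^3 + 3*j^2 + j - 6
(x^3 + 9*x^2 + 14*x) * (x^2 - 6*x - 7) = x^5 + 3*x^4 - 47*x^3 - 147*x^2 - 98*x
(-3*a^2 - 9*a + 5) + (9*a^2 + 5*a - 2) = 6*a^2 - 4*a + 3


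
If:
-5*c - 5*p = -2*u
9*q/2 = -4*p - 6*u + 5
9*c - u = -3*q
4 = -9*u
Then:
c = -814/1575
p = 178/525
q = 6626/4725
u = -4/9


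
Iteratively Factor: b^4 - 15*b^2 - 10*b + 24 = (b - 4)*(b^3 + 4*b^2 + b - 6) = (b - 4)*(b + 2)*(b^2 + 2*b - 3) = (b - 4)*(b - 1)*(b + 2)*(b + 3)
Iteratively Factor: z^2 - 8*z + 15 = (z - 5)*(z - 3)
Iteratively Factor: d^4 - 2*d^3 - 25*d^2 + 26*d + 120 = (d - 5)*(d^3 + 3*d^2 - 10*d - 24) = (d - 5)*(d + 4)*(d^2 - d - 6) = (d - 5)*(d - 3)*(d + 4)*(d + 2)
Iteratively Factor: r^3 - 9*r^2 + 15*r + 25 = (r + 1)*(r^2 - 10*r + 25) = (r - 5)*(r + 1)*(r - 5)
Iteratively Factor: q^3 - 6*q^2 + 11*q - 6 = (q - 2)*(q^2 - 4*q + 3) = (q - 2)*(q - 1)*(q - 3)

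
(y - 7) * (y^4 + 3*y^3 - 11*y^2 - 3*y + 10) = y^5 - 4*y^4 - 32*y^3 + 74*y^2 + 31*y - 70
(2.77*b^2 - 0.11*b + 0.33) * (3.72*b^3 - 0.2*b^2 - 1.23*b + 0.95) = 10.3044*b^5 - 0.9632*b^4 - 2.1575*b^3 + 2.7008*b^2 - 0.5104*b + 0.3135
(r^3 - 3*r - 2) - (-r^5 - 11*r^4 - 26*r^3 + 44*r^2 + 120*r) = r^5 + 11*r^4 + 27*r^3 - 44*r^2 - 123*r - 2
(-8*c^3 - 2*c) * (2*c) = -16*c^4 - 4*c^2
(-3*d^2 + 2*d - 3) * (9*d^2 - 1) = -27*d^4 + 18*d^3 - 24*d^2 - 2*d + 3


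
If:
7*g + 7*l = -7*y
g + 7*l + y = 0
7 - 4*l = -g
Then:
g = -7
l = 0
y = 7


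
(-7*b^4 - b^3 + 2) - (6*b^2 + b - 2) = -7*b^4 - b^3 - 6*b^2 - b + 4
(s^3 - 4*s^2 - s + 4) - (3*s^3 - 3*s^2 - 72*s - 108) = -2*s^3 - s^2 + 71*s + 112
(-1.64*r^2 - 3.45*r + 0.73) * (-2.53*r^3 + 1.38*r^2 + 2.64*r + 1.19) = 4.1492*r^5 + 6.4653*r^4 - 10.9375*r^3 - 10.0522*r^2 - 2.1783*r + 0.8687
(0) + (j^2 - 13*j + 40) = j^2 - 13*j + 40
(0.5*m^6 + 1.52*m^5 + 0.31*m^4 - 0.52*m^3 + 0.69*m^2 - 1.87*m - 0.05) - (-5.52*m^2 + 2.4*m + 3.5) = 0.5*m^6 + 1.52*m^5 + 0.31*m^4 - 0.52*m^3 + 6.21*m^2 - 4.27*m - 3.55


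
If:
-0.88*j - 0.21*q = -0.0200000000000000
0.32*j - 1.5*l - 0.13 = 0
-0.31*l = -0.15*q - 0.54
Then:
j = 0.84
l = 0.09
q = -3.41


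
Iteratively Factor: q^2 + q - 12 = (q - 3)*(q + 4)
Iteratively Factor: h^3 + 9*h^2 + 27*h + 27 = (h + 3)*(h^2 + 6*h + 9) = (h + 3)^2*(h + 3)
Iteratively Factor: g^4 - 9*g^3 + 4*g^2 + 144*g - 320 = (g - 4)*(g^3 - 5*g^2 - 16*g + 80) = (g - 4)^2*(g^2 - g - 20) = (g - 5)*(g - 4)^2*(g + 4)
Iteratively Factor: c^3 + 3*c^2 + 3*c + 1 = (c + 1)*(c^2 + 2*c + 1) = (c + 1)^2*(c + 1)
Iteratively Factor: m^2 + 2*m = (m + 2)*(m)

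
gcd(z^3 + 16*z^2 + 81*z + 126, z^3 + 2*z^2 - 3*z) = z + 3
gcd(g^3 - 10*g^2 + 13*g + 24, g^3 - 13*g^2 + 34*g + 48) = g^2 - 7*g - 8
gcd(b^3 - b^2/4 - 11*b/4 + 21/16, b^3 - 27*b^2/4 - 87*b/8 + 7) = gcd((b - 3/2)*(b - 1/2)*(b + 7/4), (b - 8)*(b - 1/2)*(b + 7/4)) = b^2 + 5*b/4 - 7/8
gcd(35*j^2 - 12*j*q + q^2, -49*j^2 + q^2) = -7*j + q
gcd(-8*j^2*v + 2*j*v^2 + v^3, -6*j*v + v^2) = v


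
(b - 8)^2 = b^2 - 16*b + 64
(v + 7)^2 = v^2 + 14*v + 49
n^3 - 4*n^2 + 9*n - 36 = (n - 4)*(n - 3*I)*(n + 3*I)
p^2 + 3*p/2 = p*(p + 3/2)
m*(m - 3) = m^2 - 3*m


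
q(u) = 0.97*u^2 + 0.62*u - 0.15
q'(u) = 1.94*u + 0.62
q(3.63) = 14.88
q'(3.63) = 7.66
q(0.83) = 1.03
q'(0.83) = 2.23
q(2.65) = 8.30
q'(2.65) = 5.76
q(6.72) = 47.82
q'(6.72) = 13.66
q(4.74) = 24.58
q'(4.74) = 9.82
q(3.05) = 10.76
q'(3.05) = 6.54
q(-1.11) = 0.36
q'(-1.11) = -1.53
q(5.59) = 33.63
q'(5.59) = 11.46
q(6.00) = 38.49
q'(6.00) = 12.26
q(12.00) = 146.97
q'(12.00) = 23.90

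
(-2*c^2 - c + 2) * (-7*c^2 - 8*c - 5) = 14*c^4 + 23*c^3 + 4*c^2 - 11*c - 10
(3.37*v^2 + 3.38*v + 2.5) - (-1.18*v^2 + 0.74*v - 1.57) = 4.55*v^2 + 2.64*v + 4.07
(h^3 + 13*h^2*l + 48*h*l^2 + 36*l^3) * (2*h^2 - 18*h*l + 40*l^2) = 2*h^5 + 8*h^4*l - 98*h^3*l^2 - 272*h^2*l^3 + 1272*h*l^4 + 1440*l^5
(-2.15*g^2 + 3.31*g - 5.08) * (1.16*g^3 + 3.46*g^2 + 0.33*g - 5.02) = -2.494*g^5 - 3.5994*g^4 + 4.8503*g^3 - 5.6915*g^2 - 18.2926*g + 25.5016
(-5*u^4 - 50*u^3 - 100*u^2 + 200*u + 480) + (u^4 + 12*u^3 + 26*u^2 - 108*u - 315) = -4*u^4 - 38*u^3 - 74*u^2 + 92*u + 165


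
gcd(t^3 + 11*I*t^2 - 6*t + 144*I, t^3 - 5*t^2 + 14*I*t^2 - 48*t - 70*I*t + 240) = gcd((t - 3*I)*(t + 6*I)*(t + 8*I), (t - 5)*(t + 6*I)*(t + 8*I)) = t^2 + 14*I*t - 48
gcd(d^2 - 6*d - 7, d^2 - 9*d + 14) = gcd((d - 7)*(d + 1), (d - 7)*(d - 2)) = d - 7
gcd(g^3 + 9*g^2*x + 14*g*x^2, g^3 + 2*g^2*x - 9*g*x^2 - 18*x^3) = g + 2*x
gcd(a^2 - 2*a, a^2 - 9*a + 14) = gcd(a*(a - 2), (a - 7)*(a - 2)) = a - 2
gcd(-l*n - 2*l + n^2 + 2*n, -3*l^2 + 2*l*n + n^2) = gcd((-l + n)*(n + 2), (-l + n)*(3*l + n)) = l - n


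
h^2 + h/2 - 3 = (h - 3/2)*(h + 2)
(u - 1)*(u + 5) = u^2 + 4*u - 5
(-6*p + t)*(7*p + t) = -42*p^2 + p*t + t^2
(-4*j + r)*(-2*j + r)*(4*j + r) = 32*j^3 - 16*j^2*r - 2*j*r^2 + r^3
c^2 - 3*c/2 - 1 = (c - 2)*(c + 1/2)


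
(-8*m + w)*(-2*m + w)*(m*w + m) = 16*m^3*w + 16*m^3 - 10*m^2*w^2 - 10*m^2*w + m*w^3 + m*w^2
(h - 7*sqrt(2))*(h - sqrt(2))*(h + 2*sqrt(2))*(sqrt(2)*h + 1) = sqrt(2)*h^4 - 11*h^3 - 24*sqrt(2)*h^2 + 38*h + 28*sqrt(2)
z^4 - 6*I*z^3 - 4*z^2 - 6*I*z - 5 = (z - 5*I)*(z - I)^2*(z + I)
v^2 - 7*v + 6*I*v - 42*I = (v - 7)*(v + 6*I)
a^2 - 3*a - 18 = (a - 6)*(a + 3)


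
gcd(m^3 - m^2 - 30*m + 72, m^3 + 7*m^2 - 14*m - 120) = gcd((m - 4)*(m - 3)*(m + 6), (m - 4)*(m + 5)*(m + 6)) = m^2 + 2*m - 24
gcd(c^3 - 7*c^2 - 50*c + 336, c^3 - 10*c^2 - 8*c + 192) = c^2 - 14*c + 48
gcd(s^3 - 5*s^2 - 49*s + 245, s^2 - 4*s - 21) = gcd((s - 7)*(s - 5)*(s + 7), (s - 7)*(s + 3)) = s - 7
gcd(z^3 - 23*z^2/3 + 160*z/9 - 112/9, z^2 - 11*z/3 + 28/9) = z^2 - 11*z/3 + 28/9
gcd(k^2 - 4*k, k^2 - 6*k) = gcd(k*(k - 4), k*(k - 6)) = k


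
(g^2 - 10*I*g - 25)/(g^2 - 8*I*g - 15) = (g - 5*I)/(g - 3*I)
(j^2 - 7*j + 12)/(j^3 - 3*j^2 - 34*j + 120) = (j - 3)/(j^2 + j - 30)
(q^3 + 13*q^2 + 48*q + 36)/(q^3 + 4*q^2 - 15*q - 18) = (q + 6)/(q - 3)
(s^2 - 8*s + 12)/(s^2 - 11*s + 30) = (s - 2)/(s - 5)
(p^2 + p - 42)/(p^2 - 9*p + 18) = (p + 7)/(p - 3)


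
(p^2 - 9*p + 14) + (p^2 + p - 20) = 2*p^2 - 8*p - 6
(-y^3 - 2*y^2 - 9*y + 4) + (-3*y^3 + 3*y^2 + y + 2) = -4*y^3 + y^2 - 8*y + 6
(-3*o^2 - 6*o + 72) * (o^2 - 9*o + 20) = -3*o^4 + 21*o^3 + 66*o^2 - 768*o + 1440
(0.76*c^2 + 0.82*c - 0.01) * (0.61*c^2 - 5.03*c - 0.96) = 0.4636*c^4 - 3.3226*c^3 - 4.8603*c^2 - 0.7369*c + 0.0096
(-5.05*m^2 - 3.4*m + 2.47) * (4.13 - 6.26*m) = 31.613*m^3 + 0.427499999999998*m^2 - 29.5042*m + 10.2011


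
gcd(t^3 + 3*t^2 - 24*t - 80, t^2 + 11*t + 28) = t + 4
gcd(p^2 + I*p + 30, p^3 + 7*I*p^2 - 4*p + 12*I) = p + 6*I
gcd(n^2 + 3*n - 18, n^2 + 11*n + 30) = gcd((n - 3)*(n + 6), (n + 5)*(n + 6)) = n + 6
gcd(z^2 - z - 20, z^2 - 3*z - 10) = z - 5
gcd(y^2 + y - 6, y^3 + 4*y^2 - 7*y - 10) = y - 2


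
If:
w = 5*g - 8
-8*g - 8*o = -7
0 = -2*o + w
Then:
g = 39/28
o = -29/56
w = -29/28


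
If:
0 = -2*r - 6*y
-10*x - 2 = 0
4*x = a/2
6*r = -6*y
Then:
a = -8/5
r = 0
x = -1/5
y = 0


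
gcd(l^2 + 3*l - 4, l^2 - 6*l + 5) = l - 1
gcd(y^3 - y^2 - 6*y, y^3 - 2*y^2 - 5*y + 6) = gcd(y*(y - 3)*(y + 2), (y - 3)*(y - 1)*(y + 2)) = y^2 - y - 6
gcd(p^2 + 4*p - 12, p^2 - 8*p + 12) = p - 2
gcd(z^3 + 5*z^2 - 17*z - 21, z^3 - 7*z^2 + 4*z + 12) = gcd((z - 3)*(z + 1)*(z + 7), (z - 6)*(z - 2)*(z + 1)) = z + 1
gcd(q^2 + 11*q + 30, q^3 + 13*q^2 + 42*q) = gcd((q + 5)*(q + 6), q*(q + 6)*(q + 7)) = q + 6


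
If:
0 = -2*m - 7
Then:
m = -7/2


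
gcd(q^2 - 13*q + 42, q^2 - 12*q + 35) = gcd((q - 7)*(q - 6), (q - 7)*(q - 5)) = q - 7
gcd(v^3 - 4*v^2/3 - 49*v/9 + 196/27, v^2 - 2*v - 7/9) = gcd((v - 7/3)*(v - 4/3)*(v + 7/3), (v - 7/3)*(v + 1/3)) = v - 7/3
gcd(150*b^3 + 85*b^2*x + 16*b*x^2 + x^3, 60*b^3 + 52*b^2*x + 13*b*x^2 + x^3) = 30*b^2 + 11*b*x + x^2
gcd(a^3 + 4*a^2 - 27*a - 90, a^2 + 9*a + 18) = a^2 + 9*a + 18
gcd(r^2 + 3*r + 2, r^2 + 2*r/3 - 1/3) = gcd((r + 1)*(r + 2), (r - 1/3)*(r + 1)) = r + 1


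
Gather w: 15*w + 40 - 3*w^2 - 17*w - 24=-3*w^2 - 2*w + 16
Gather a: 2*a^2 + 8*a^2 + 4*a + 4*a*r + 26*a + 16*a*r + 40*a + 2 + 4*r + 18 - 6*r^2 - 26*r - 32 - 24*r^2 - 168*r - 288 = 10*a^2 + a*(20*r + 70) - 30*r^2 - 190*r - 300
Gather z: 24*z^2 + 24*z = 24*z^2 + 24*z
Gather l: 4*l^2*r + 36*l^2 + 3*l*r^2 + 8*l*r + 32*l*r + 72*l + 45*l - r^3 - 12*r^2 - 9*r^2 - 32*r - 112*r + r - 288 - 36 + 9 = l^2*(4*r + 36) + l*(3*r^2 + 40*r + 117) - r^3 - 21*r^2 - 143*r - 315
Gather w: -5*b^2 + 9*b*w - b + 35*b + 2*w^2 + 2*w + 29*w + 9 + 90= -5*b^2 + 34*b + 2*w^2 + w*(9*b + 31) + 99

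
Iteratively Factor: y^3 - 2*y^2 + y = (y - 1)*(y^2 - y) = y*(y - 1)*(y - 1)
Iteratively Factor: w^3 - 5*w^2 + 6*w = (w - 2)*(w^2 - 3*w) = (w - 3)*(w - 2)*(w)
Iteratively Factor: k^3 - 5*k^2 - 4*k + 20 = (k - 5)*(k^2 - 4) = (k - 5)*(k - 2)*(k + 2)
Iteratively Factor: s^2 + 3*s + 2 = (s + 2)*(s + 1)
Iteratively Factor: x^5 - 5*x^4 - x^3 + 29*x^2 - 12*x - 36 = (x + 2)*(x^4 - 7*x^3 + 13*x^2 + 3*x - 18) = (x - 2)*(x + 2)*(x^3 - 5*x^2 + 3*x + 9) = (x - 2)*(x + 1)*(x + 2)*(x^2 - 6*x + 9) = (x - 3)*(x - 2)*(x + 1)*(x + 2)*(x - 3)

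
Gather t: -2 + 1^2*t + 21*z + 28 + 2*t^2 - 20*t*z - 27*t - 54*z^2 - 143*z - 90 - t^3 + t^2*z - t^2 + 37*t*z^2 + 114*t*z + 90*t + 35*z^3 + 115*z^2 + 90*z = -t^3 + t^2*(z + 1) + t*(37*z^2 + 94*z + 64) + 35*z^3 + 61*z^2 - 32*z - 64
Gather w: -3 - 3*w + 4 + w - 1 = -2*w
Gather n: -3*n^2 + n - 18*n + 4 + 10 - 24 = -3*n^2 - 17*n - 10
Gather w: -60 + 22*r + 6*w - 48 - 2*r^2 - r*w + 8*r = -2*r^2 + 30*r + w*(6 - r) - 108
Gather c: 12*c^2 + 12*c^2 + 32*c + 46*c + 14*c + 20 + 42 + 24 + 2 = 24*c^2 + 92*c + 88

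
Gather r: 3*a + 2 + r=3*a + r + 2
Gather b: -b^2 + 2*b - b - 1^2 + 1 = -b^2 + b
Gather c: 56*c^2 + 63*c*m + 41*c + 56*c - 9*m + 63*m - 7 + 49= 56*c^2 + c*(63*m + 97) + 54*m + 42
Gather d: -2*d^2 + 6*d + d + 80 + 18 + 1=-2*d^2 + 7*d + 99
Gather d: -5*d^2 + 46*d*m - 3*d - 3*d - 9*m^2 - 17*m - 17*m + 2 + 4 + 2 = -5*d^2 + d*(46*m - 6) - 9*m^2 - 34*m + 8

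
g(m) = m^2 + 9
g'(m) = 2*m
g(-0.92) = 9.85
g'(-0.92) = -1.84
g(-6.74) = 54.43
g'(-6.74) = -13.48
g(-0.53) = 9.28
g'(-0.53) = -1.06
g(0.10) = 9.01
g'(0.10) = 0.20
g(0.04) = 9.00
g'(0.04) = 0.08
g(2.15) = 13.62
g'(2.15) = 4.30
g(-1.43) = 11.04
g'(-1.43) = -2.86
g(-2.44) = 14.95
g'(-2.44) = -4.88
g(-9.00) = 90.00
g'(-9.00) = -18.00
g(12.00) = 153.00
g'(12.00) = 24.00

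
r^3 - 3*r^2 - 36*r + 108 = (r - 6)*(r - 3)*(r + 6)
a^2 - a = a*(a - 1)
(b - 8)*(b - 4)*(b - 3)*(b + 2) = b^4 - 13*b^3 + 38*b^2 + 40*b - 192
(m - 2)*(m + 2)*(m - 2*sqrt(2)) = m^3 - 2*sqrt(2)*m^2 - 4*m + 8*sqrt(2)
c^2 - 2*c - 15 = (c - 5)*(c + 3)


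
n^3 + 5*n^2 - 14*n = n*(n - 2)*(n + 7)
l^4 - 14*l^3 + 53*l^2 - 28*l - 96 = (l - 8)*(l - 4)*(l - 3)*(l + 1)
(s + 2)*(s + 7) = s^2 + 9*s + 14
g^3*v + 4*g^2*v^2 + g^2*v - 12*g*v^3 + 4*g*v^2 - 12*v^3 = (g - 2*v)*(g + 6*v)*(g*v + v)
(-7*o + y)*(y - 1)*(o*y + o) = -7*o^2*y^2 + 7*o^2 + o*y^3 - o*y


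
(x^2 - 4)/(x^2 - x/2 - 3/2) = 2*(4 - x^2)/(-2*x^2 + x + 3)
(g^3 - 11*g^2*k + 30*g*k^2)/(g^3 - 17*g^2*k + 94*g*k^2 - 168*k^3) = g*(g - 5*k)/(g^2 - 11*g*k + 28*k^2)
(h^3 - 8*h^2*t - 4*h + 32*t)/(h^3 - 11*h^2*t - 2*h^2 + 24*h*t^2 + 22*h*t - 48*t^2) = (-h - 2)/(-h + 3*t)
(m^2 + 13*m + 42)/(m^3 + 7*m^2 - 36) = (m + 7)/(m^2 + m - 6)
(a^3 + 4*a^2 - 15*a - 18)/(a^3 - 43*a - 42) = (a - 3)/(a - 7)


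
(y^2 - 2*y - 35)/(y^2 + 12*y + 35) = (y - 7)/(y + 7)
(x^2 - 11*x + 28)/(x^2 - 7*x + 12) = (x - 7)/(x - 3)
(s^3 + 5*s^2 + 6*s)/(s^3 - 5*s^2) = (s^2 + 5*s + 6)/(s*(s - 5))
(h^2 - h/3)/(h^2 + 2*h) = (h - 1/3)/(h + 2)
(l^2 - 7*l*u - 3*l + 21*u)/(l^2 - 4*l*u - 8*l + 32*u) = (l^2 - 7*l*u - 3*l + 21*u)/(l^2 - 4*l*u - 8*l + 32*u)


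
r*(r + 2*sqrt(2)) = r^2 + 2*sqrt(2)*r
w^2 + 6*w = w*(w + 6)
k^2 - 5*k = k*(k - 5)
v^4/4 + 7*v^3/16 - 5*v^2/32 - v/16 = v*(v/4 + 1/2)*(v - 1/2)*(v + 1/4)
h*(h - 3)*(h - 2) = h^3 - 5*h^2 + 6*h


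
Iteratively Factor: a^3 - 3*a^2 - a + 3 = (a - 1)*(a^2 - 2*a - 3) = (a - 3)*(a - 1)*(a + 1)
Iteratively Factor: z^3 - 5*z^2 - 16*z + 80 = (z - 4)*(z^2 - z - 20) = (z - 4)*(z + 4)*(z - 5)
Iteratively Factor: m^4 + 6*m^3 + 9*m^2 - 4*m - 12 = (m - 1)*(m^3 + 7*m^2 + 16*m + 12) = (m - 1)*(m + 3)*(m^2 + 4*m + 4) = (m - 1)*(m + 2)*(m + 3)*(m + 2)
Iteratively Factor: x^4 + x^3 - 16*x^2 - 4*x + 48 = (x - 3)*(x^3 + 4*x^2 - 4*x - 16) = (x - 3)*(x - 2)*(x^2 + 6*x + 8) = (x - 3)*(x - 2)*(x + 2)*(x + 4)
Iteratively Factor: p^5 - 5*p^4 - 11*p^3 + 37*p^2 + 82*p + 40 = (p + 1)*(p^4 - 6*p^3 - 5*p^2 + 42*p + 40) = (p + 1)^2*(p^3 - 7*p^2 + 2*p + 40) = (p - 5)*(p + 1)^2*(p^2 - 2*p - 8) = (p - 5)*(p + 1)^2*(p + 2)*(p - 4)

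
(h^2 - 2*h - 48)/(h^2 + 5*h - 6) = (h - 8)/(h - 1)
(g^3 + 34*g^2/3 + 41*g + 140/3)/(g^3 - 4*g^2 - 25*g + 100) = (3*g^2 + 19*g + 28)/(3*(g^2 - 9*g + 20))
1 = 1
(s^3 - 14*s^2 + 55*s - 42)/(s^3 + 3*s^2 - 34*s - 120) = (s^2 - 8*s + 7)/(s^2 + 9*s + 20)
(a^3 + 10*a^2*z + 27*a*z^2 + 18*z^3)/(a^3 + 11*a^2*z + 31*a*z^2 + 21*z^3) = (a + 6*z)/(a + 7*z)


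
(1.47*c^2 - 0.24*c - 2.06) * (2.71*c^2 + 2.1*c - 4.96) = 3.9837*c^4 + 2.4366*c^3 - 13.3778*c^2 - 3.1356*c + 10.2176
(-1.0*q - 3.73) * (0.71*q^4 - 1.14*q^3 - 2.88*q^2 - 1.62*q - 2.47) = -0.71*q^5 - 1.5083*q^4 + 7.1322*q^3 + 12.3624*q^2 + 8.5126*q + 9.2131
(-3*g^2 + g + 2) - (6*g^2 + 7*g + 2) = -9*g^2 - 6*g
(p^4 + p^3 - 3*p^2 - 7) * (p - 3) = p^5 - 2*p^4 - 6*p^3 + 9*p^2 - 7*p + 21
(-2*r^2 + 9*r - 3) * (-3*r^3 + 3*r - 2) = 6*r^5 - 27*r^4 + 3*r^3 + 31*r^2 - 27*r + 6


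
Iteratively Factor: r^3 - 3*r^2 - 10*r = (r - 5)*(r^2 + 2*r) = r*(r - 5)*(r + 2)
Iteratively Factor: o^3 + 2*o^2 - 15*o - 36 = (o - 4)*(o^2 + 6*o + 9) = (o - 4)*(o + 3)*(o + 3)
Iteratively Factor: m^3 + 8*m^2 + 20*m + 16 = (m + 4)*(m^2 + 4*m + 4) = (m + 2)*(m + 4)*(m + 2)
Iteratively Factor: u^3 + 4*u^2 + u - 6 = (u + 2)*(u^2 + 2*u - 3) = (u + 2)*(u + 3)*(u - 1)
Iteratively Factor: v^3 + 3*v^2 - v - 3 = (v + 3)*(v^2 - 1) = (v + 1)*(v + 3)*(v - 1)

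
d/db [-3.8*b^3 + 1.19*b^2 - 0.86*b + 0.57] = -11.4*b^2 + 2.38*b - 0.86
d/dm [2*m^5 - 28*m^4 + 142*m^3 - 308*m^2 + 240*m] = 10*m^4 - 112*m^3 + 426*m^2 - 616*m + 240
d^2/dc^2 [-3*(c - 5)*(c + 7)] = -6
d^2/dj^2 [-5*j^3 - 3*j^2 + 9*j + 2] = -30*j - 6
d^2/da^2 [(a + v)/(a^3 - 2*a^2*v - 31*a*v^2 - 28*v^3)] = 2*(-3*a^2 + 9*a*v - 37*v^2)/(-a^6 + 9*a^5*v + 57*a^4*v^2 - 477*a^3*v^3 - 1596*a^2*v^4 + 7056*a*v^5 + 21952*v^6)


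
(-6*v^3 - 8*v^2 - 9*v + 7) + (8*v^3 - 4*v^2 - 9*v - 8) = 2*v^3 - 12*v^2 - 18*v - 1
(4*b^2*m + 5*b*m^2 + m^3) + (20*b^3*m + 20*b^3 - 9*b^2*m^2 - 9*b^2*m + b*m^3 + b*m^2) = 20*b^3*m + 20*b^3 - 9*b^2*m^2 - 5*b^2*m + b*m^3 + 6*b*m^2 + m^3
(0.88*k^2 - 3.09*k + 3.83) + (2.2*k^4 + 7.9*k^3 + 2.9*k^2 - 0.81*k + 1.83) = 2.2*k^4 + 7.9*k^3 + 3.78*k^2 - 3.9*k + 5.66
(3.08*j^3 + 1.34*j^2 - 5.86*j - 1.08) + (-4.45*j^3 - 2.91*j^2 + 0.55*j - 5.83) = -1.37*j^3 - 1.57*j^2 - 5.31*j - 6.91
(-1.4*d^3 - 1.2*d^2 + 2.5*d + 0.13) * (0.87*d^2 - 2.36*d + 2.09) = -1.218*d^5 + 2.26*d^4 + 2.081*d^3 - 8.2949*d^2 + 4.9182*d + 0.2717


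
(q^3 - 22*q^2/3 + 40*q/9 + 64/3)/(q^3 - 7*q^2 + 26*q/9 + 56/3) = (3*q - 8)/(3*q - 7)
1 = 1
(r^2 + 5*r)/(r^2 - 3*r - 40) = r/(r - 8)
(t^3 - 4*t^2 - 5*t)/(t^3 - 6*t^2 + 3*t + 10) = t/(t - 2)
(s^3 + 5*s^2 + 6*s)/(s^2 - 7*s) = (s^2 + 5*s + 6)/(s - 7)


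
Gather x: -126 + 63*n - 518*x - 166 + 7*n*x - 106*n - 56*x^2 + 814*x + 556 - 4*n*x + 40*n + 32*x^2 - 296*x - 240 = 3*n*x - 3*n - 24*x^2 + 24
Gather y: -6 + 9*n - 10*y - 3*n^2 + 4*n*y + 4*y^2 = -3*n^2 + 9*n + 4*y^2 + y*(4*n - 10) - 6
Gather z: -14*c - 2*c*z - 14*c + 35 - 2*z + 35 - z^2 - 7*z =-28*c - z^2 + z*(-2*c - 9) + 70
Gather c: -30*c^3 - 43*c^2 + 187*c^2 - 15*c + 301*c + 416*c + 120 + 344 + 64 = -30*c^3 + 144*c^2 + 702*c + 528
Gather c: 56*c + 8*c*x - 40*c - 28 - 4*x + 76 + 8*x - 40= c*(8*x + 16) + 4*x + 8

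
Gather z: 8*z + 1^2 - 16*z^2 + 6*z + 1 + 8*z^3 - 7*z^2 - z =8*z^3 - 23*z^2 + 13*z + 2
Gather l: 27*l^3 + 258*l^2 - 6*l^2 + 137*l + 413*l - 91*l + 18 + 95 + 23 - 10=27*l^3 + 252*l^2 + 459*l + 126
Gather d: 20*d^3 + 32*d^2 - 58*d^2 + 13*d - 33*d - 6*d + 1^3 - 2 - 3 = 20*d^3 - 26*d^2 - 26*d - 4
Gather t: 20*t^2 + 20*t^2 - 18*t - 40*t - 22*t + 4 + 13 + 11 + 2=40*t^2 - 80*t + 30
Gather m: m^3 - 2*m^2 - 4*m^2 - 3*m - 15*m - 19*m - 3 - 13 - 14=m^3 - 6*m^2 - 37*m - 30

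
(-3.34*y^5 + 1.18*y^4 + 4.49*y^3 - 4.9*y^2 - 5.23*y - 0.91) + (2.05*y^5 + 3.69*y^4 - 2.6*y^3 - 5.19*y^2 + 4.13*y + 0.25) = -1.29*y^5 + 4.87*y^4 + 1.89*y^3 - 10.09*y^2 - 1.1*y - 0.66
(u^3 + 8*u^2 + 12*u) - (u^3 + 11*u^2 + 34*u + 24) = -3*u^2 - 22*u - 24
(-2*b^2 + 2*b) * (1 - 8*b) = 16*b^3 - 18*b^2 + 2*b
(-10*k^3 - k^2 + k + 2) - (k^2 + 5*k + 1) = -10*k^3 - 2*k^2 - 4*k + 1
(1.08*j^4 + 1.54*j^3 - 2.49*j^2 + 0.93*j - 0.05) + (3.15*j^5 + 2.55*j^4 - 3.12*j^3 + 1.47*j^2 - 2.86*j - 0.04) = 3.15*j^5 + 3.63*j^4 - 1.58*j^3 - 1.02*j^2 - 1.93*j - 0.09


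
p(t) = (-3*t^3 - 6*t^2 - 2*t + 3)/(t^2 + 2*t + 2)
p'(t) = (-2*t - 2)*(-3*t^3 - 6*t^2 - 2*t + 3)/(t^2 + 2*t + 2)^2 + (-9*t^2 - 12*t - 2)/(t^2 + 2*t + 2) = (-3*t^4 - 12*t^3 - 28*t^2 - 30*t - 10)/(t^4 + 4*t^3 + 8*t^2 + 8*t + 4)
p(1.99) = -4.87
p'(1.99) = -3.26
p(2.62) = -6.90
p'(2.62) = -3.21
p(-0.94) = 2.06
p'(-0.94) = 1.08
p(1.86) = -4.44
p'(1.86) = -3.27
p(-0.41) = 2.24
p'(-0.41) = -0.92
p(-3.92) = 10.43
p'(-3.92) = -3.40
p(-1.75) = 2.69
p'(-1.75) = -2.90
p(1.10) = -1.93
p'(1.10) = -3.32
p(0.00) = 1.50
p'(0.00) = -2.50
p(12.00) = -35.70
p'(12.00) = -3.02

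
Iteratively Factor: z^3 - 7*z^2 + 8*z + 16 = (z - 4)*(z^2 - 3*z - 4) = (z - 4)*(z + 1)*(z - 4)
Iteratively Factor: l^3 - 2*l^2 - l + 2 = (l - 2)*(l^2 - 1) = (l - 2)*(l + 1)*(l - 1)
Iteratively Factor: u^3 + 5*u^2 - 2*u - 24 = (u + 4)*(u^2 + u - 6) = (u - 2)*(u + 4)*(u + 3)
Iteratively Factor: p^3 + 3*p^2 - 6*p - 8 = (p + 4)*(p^2 - p - 2) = (p + 1)*(p + 4)*(p - 2)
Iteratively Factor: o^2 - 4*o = (o)*(o - 4)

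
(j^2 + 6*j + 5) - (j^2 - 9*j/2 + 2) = 21*j/2 + 3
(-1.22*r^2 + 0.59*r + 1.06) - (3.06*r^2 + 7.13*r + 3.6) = -4.28*r^2 - 6.54*r - 2.54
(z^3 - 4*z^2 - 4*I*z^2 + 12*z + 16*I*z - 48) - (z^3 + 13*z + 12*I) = -4*z^2 - 4*I*z^2 - z + 16*I*z - 48 - 12*I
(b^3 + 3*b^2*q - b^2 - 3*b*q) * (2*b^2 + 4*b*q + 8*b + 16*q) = 2*b^5 + 10*b^4*q + 6*b^4 + 12*b^3*q^2 + 30*b^3*q - 8*b^3 + 36*b^2*q^2 - 40*b^2*q - 48*b*q^2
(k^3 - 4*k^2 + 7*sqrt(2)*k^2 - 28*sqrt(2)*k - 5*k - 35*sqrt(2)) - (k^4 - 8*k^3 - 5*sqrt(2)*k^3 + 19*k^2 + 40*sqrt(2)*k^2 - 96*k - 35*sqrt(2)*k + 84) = -k^4 + 5*sqrt(2)*k^3 + 9*k^3 - 33*sqrt(2)*k^2 - 23*k^2 + 7*sqrt(2)*k + 91*k - 84 - 35*sqrt(2)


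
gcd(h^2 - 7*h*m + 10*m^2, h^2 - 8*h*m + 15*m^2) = h - 5*m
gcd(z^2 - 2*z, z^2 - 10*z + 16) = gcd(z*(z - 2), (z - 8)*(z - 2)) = z - 2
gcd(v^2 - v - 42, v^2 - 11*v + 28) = v - 7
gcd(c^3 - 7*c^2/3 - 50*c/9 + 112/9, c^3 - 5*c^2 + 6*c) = c - 2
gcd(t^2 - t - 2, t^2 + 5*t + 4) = t + 1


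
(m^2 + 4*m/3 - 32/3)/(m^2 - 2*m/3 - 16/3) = (m + 4)/(m + 2)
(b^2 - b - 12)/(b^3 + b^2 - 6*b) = (b - 4)/(b*(b - 2))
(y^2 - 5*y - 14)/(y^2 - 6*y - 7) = (y + 2)/(y + 1)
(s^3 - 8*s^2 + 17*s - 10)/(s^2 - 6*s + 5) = s - 2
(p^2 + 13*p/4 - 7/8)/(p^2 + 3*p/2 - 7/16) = 2*(2*p + 7)/(4*p + 7)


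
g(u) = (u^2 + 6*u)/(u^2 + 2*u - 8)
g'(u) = (-2*u - 2)*(u^2 + 6*u)/(u^2 + 2*u - 8)^2 + (2*u + 6)/(u^2 + 2*u - 8) = 4*(-u^2 - 4*u - 12)/(u^4 + 4*u^3 - 12*u^2 - 32*u + 64)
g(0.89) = -1.13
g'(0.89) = -2.22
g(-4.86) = -0.94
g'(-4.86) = -1.86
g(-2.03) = 1.02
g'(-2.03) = -0.51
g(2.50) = 6.54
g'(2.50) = -10.70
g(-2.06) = 1.03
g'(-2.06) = -0.52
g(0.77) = -0.89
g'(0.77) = -1.82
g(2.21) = 13.91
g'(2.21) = -60.50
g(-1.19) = 0.64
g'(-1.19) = -0.43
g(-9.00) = 0.49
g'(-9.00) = -0.08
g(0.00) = 0.00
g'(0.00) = -0.75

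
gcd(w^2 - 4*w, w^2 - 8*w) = w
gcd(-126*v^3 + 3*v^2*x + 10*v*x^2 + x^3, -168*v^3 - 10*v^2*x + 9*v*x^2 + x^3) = 42*v^2 + 13*v*x + x^2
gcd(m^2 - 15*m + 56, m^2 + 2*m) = 1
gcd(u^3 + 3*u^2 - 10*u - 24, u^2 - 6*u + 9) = u - 3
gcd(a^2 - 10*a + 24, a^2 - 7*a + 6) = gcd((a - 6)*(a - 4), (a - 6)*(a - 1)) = a - 6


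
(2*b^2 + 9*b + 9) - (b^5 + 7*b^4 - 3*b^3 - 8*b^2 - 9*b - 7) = -b^5 - 7*b^4 + 3*b^3 + 10*b^2 + 18*b + 16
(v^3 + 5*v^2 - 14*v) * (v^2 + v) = v^5 + 6*v^4 - 9*v^3 - 14*v^2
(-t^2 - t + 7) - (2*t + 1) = -t^2 - 3*t + 6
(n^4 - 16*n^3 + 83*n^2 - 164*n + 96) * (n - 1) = n^5 - 17*n^4 + 99*n^3 - 247*n^2 + 260*n - 96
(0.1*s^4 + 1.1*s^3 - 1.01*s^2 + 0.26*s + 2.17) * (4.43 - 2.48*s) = -0.248*s^5 - 2.285*s^4 + 7.3778*s^3 - 5.1191*s^2 - 4.2298*s + 9.6131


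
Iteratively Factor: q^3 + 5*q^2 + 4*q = (q)*(q^2 + 5*q + 4) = q*(q + 4)*(q + 1)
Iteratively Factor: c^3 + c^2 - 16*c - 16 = (c - 4)*(c^2 + 5*c + 4) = (c - 4)*(c + 4)*(c + 1)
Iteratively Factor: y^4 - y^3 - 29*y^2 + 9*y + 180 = (y - 3)*(y^3 + 2*y^2 - 23*y - 60) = (y - 3)*(y + 4)*(y^2 - 2*y - 15) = (y - 5)*(y - 3)*(y + 4)*(y + 3)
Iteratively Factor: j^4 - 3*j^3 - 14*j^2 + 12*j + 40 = (j - 5)*(j^3 + 2*j^2 - 4*j - 8) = (j - 5)*(j - 2)*(j^2 + 4*j + 4) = (j - 5)*(j - 2)*(j + 2)*(j + 2)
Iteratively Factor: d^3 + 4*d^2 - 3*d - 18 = (d - 2)*(d^2 + 6*d + 9) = (d - 2)*(d + 3)*(d + 3)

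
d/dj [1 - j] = -1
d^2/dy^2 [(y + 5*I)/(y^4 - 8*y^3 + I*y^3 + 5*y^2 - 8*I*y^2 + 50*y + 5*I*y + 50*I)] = (12*y^5 + y^4*(-8 + 116*I) + y^3*(-122 - 184*I) + y^2*(168 - 126*I) + y*(-158 + 600*I) - 80 + 630*I)/(y^10 + y^9*(-14 + 3*I) + y^8*(39 - 42*I) + y^7*(210 + 125*I) + y^6*(-861 + 518*I) + y^5*(-1554 - 2247*I) + y^4*(5705 - 3318*I) + y^3*(8150 + 11235*I) + y^2*(-10500 + 16050*I) + y*(-15000 - 3500*I) - 5000*I)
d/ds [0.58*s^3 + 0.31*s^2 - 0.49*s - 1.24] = 1.74*s^2 + 0.62*s - 0.49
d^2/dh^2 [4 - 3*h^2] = -6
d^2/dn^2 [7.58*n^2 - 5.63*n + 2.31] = 15.1600000000000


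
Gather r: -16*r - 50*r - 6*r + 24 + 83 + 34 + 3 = 144 - 72*r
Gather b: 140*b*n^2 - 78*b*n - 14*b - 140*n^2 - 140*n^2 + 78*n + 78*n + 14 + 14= b*(140*n^2 - 78*n - 14) - 280*n^2 + 156*n + 28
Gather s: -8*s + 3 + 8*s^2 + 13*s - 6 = 8*s^2 + 5*s - 3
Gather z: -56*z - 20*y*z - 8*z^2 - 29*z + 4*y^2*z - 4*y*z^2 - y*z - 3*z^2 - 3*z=z^2*(-4*y - 11) + z*(4*y^2 - 21*y - 88)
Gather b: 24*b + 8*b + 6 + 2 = 32*b + 8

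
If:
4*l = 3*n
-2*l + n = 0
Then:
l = 0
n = 0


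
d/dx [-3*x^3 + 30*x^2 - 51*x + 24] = -9*x^2 + 60*x - 51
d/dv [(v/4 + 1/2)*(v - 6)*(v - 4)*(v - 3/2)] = v^3 - 57*v^2/8 + 8*v + 21/2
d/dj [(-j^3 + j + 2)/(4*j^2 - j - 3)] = (-(8*j - 1)*(-j^3 + j + 2) + (3*j^2 - 1)*(-4*j^2 + j + 3))/(-4*j^2 + j + 3)^2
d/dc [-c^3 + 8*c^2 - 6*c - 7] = -3*c^2 + 16*c - 6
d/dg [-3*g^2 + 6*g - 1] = 6 - 6*g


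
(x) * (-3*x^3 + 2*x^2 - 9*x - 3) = -3*x^4 + 2*x^3 - 9*x^2 - 3*x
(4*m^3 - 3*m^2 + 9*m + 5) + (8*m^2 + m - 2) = 4*m^3 + 5*m^2 + 10*m + 3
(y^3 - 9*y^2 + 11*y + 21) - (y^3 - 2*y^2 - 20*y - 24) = -7*y^2 + 31*y + 45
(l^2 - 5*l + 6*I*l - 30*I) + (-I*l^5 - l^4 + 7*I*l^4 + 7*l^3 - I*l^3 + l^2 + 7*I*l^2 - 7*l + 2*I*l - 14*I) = -I*l^5 - l^4 + 7*I*l^4 + 7*l^3 - I*l^3 + 2*l^2 + 7*I*l^2 - 12*l + 8*I*l - 44*I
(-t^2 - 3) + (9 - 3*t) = -t^2 - 3*t + 6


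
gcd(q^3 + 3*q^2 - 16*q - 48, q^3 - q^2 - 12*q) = q^2 - q - 12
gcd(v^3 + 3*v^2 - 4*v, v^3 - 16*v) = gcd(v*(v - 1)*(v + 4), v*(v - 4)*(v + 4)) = v^2 + 4*v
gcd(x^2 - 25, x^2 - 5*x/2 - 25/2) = x - 5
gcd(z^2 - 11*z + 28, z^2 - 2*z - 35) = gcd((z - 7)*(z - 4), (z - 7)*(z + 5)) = z - 7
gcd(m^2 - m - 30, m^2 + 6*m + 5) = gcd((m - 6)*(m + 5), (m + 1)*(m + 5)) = m + 5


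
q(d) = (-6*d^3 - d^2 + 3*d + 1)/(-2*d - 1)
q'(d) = (-18*d^2 - 2*d + 3)/(-2*d - 1) + 2*(-6*d^3 - d^2 + 3*d + 1)/(-2*d - 1)^2 = 6*d - 1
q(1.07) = 1.36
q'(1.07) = 5.42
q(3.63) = 34.90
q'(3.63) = 20.78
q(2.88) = 21.00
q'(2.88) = 16.28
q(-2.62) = 22.21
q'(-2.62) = -16.72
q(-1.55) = 7.76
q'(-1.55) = -10.30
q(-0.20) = -0.68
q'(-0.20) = -2.20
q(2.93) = 21.82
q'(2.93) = 16.58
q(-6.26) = 122.82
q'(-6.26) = -38.56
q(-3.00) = 29.00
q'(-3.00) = -19.00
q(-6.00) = 113.00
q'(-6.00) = -37.00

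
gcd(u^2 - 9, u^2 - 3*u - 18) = u + 3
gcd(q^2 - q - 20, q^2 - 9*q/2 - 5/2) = q - 5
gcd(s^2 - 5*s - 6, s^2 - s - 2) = s + 1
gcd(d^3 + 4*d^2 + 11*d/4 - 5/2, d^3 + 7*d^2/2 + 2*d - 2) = d^2 + 3*d/2 - 1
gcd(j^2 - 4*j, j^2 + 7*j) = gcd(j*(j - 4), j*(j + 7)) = j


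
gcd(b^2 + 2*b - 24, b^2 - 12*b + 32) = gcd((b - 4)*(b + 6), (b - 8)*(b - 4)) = b - 4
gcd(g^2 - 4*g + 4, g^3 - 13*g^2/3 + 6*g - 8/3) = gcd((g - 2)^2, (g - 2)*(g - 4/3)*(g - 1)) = g - 2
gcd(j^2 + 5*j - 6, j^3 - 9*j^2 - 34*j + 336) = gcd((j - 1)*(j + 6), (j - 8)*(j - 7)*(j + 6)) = j + 6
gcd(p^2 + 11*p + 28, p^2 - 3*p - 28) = p + 4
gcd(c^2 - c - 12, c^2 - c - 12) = c^2 - c - 12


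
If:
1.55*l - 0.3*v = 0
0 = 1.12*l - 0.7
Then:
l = 0.62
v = 3.23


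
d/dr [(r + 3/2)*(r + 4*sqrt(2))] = 2*r + 3/2 + 4*sqrt(2)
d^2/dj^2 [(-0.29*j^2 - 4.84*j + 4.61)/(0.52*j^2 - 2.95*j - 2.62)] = (1.11022302462516e-16*j^4 - 3.507192*j^3 + 5.10868799999999*j^2 - 81.994536*j + 163.633746)/(0.140608*j^6 - 2.39304*j^5 + 11.450556*j^4 - 1.55789500000001*j^3 - 57.693186*j^2 - 60.74994*j - 17.984728)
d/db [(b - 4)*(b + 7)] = 2*b + 3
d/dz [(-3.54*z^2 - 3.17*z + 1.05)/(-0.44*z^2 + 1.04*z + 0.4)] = (-5.0764*z^2 - 1.908*z - 2.36)/(0.1936*z^4 - 0.9152*z^3 + 0.7296*z^2 + 0.832*z + 0.16)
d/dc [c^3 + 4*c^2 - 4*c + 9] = 3*c^2 + 8*c - 4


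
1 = 1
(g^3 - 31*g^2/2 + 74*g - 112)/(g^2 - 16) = (g^2 - 23*g/2 + 28)/(g + 4)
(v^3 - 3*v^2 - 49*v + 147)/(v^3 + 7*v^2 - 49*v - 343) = (v - 3)/(v + 7)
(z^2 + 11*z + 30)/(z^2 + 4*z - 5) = (z + 6)/(z - 1)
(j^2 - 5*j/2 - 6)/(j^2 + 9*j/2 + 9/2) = (j - 4)/(j + 3)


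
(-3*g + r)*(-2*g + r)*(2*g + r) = 12*g^3 - 4*g^2*r - 3*g*r^2 + r^3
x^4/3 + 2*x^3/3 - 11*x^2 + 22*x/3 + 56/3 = (x/3 + 1/3)*(x - 4)*(x - 2)*(x + 7)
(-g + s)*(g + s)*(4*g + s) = -4*g^3 - g^2*s + 4*g*s^2 + s^3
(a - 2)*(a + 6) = a^2 + 4*a - 12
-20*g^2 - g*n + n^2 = (-5*g + n)*(4*g + n)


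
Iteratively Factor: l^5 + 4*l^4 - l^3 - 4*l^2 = (l)*(l^4 + 4*l^3 - l^2 - 4*l) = l*(l - 1)*(l^3 + 5*l^2 + 4*l) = l*(l - 1)*(l + 1)*(l^2 + 4*l) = l*(l - 1)*(l + 1)*(l + 4)*(l)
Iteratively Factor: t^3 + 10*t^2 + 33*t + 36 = (t + 3)*(t^2 + 7*t + 12) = (t + 3)^2*(t + 4)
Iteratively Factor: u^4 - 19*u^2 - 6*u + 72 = (u + 3)*(u^3 - 3*u^2 - 10*u + 24) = (u - 2)*(u + 3)*(u^2 - u - 12) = (u - 4)*(u - 2)*(u + 3)*(u + 3)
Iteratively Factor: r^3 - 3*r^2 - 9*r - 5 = (r - 5)*(r^2 + 2*r + 1) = (r - 5)*(r + 1)*(r + 1)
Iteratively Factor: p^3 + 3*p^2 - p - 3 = (p + 3)*(p^2 - 1) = (p - 1)*(p + 3)*(p + 1)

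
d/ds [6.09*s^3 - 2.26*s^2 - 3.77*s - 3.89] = 18.27*s^2 - 4.52*s - 3.77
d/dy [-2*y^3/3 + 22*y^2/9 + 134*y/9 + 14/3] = -2*y^2 + 44*y/9 + 134/9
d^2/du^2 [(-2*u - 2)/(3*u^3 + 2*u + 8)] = 4*(-(u + 1)*(9*u^2 + 2)^2 + (9*u^2 + 9*u*(u + 1) + 2)*(3*u^3 + 2*u + 8))/(3*u^3 + 2*u + 8)^3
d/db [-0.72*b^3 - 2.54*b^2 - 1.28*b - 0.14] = -2.16*b^2 - 5.08*b - 1.28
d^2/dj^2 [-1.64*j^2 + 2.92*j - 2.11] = -3.28000000000000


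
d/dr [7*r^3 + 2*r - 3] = 21*r^2 + 2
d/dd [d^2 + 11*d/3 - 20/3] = 2*d + 11/3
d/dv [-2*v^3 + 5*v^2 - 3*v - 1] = -6*v^2 + 10*v - 3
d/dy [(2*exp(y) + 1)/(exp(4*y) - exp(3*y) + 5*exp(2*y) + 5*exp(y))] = (-6*exp(4*y) - 7*exp(2*y) - 10*exp(y) - 5)*exp(-y)/(exp(6*y) - 2*exp(5*y) + 11*exp(4*y) + 15*exp(2*y) + 50*exp(y) + 25)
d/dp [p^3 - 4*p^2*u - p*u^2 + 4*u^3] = 3*p^2 - 8*p*u - u^2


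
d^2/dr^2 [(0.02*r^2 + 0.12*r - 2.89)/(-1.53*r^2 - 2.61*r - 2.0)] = (5.55111512312578e-17*r^4 - 0.402084*r^3 + 40.958406*r^2 + 71.447022*r + 22.779938)/(3.581577*r^6 + 18.329247*r^5 + 45.312939*r^4 + 65.699181*r^3 + 59.2326*r^2 + 31.32*r + 8.0)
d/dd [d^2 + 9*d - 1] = 2*d + 9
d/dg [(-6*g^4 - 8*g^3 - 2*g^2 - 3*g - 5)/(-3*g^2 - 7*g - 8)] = (36*g^5 + 150*g^4 + 304*g^3 + 197*g^2 + 2*g - 11)/(9*g^4 + 42*g^3 + 97*g^2 + 112*g + 64)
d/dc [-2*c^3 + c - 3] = 1 - 6*c^2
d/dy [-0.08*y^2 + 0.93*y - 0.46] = 0.93 - 0.16*y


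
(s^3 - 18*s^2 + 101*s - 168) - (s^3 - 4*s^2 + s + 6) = -14*s^2 + 100*s - 174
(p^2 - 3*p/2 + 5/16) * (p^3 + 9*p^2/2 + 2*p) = p^5 + 3*p^4 - 71*p^3/16 - 51*p^2/32 + 5*p/8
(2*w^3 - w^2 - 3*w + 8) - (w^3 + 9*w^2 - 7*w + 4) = w^3 - 10*w^2 + 4*w + 4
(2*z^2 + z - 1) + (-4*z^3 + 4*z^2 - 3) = -4*z^3 + 6*z^2 + z - 4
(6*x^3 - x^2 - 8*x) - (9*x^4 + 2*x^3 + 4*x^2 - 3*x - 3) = -9*x^4 + 4*x^3 - 5*x^2 - 5*x + 3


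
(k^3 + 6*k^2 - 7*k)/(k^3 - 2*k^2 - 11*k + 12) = k*(k + 7)/(k^2 - k - 12)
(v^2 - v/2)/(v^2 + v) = (v - 1/2)/(v + 1)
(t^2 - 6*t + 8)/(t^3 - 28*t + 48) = 1/(t + 6)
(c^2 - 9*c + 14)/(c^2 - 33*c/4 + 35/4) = 4*(c - 2)/(4*c - 5)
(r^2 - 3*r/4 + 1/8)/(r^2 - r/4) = (r - 1/2)/r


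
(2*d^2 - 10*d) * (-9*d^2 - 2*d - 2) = -18*d^4 + 86*d^3 + 16*d^2 + 20*d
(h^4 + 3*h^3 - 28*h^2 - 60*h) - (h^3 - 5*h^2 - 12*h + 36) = h^4 + 2*h^3 - 23*h^2 - 48*h - 36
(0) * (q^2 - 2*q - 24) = 0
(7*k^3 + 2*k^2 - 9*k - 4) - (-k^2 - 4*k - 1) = 7*k^3 + 3*k^2 - 5*k - 3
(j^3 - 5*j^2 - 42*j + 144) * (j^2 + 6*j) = j^5 + j^4 - 72*j^3 - 108*j^2 + 864*j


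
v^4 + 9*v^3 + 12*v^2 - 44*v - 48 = (v - 2)*(v + 1)*(v + 4)*(v + 6)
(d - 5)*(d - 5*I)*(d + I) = d^3 - 5*d^2 - 4*I*d^2 + 5*d + 20*I*d - 25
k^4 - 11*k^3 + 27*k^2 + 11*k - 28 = (k - 7)*(k - 4)*(k - 1)*(k + 1)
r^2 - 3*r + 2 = (r - 2)*(r - 1)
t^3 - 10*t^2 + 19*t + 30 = (t - 6)*(t - 5)*(t + 1)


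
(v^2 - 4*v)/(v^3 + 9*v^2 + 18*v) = (v - 4)/(v^2 + 9*v + 18)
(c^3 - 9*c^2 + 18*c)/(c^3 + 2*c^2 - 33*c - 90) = c*(c - 3)/(c^2 + 8*c + 15)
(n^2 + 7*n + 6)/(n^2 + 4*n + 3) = (n + 6)/(n + 3)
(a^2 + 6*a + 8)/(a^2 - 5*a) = (a^2 + 6*a + 8)/(a*(a - 5))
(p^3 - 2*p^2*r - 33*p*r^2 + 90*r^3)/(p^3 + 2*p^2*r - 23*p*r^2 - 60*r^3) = (p^2 + 3*p*r - 18*r^2)/(p^2 + 7*p*r + 12*r^2)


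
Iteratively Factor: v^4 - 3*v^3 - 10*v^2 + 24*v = (v - 2)*(v^3 - v^2 - 12*v) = (v - 2)*(v + 3)*(v^2 - 4*v) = (v - 4)*(v - 2)*(v + 3)*(v)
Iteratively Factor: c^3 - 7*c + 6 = (c + 3)*(c^2 - 3*c + 2) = (c - 2)*(c + 3)*(c - 1)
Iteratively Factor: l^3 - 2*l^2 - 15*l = (l)*(l^2 - 2*l - 15) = l*(l - 5)*(l + 3)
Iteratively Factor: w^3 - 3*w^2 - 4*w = (w)*(w^2 - 3*w - 4) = w*(w - 4)*(w + 1)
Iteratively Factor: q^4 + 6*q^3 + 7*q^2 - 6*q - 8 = (q + 4)*(q^3 + 2*q^2 - q - 2) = (q + 2)*(q + 4)*(q^2 - 1) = (q + 1)*(q + 2)*(q + 4)*(q - 1)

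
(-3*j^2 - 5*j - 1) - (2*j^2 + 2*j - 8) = -5*j^2 - 7*j + 7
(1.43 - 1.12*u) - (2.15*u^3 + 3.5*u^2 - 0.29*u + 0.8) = -2.15*u^3 - 3.5*u^2 - 0.83*u + 0.63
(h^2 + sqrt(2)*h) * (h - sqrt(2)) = h^3 - 2*h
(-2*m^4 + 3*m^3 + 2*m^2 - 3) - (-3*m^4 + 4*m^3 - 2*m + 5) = m^4 - m^3 + 2*m^2 + 2*m - 8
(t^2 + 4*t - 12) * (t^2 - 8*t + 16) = t^4 - 4*t^3 - 28*t^2 + 160*t - 192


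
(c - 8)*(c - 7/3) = c^2 - 31*c/3 + 56/3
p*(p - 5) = p^2 - 5*p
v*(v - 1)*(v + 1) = v^3 - v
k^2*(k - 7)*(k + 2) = k^4 - 5*k^3 - 14*k^2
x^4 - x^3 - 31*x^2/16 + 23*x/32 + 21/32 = (x - 7/4)*(x - 3/4)*(x + 1/2)*(x + 1)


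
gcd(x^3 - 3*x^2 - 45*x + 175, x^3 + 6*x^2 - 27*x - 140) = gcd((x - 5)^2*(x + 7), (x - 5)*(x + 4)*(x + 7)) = x^2 + 2*x - 35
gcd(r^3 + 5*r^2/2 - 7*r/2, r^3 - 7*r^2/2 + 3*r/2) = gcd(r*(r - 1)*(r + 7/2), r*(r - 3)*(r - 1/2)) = r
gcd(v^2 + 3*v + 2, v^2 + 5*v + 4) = v + 1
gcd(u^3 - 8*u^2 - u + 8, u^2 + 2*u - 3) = u - 1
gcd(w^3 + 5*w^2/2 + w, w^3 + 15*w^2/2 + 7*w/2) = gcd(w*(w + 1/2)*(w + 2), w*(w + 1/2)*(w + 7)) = w^2 + w/2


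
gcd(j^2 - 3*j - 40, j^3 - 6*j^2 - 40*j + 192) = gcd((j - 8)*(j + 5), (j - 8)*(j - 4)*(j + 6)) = j - 8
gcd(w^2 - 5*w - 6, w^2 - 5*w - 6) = w^2 - 5*w - 6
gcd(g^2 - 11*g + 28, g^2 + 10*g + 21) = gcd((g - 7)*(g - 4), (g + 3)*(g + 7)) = 1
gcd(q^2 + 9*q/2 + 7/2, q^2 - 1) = q + 1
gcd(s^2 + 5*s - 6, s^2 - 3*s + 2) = s - 1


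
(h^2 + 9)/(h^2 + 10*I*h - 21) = (h - 3*I)/(h + 7*I)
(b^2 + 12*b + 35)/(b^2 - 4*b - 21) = (b^2 + 12*b + 35)/(b^2 - 4*b - 21)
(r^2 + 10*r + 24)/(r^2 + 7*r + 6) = (r + 4)/(r + 1)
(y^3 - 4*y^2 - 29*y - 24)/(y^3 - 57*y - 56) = (y + 3)/(y + 7)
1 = 1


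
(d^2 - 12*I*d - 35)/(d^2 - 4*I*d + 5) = (d - 7*I)/(d + I)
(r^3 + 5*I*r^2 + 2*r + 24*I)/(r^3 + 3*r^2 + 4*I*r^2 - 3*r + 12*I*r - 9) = (r^2 + 2*I*r + 8)/(r^2 + r*(3 + I) + 3*I)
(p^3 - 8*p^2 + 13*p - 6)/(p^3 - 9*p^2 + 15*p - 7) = (p - 6)/(p - 7)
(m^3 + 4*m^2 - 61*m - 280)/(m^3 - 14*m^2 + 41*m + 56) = (m^2 + 12*m + 35)/(m^2 - 6*m - 7)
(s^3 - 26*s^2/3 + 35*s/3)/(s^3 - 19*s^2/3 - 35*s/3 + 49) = s*(3*s - 5)/(3*s^2 + 2*s - 21)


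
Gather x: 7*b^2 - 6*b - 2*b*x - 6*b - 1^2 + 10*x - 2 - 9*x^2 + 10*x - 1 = 7*b^2 - 12*b - 9*x^2 + x*(20 - 2*b) - 4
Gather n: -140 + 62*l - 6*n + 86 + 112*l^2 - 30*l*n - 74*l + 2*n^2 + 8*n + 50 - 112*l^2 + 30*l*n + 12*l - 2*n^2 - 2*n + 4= 0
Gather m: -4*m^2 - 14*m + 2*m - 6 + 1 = -4*m^2 - 12*m - 5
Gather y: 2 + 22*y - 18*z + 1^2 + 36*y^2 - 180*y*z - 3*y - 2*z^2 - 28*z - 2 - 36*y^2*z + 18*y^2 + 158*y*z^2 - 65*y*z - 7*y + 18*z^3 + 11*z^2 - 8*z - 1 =y^2*(54 - 36*z) + y*(158*z^2 - 245*z + 12) + 18*z^3 + 9*z^2 - 54*z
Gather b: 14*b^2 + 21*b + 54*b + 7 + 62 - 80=14*b^2 + 75*b - 11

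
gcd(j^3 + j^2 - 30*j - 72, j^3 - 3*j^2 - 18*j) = j^2 - 3*j - 18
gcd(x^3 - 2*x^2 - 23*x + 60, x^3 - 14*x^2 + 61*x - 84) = x^2 - 7*x + 12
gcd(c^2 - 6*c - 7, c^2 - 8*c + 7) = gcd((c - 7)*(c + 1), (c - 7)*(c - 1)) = c - 7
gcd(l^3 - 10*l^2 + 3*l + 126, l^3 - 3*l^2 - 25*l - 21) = l^2 - 4*l - 21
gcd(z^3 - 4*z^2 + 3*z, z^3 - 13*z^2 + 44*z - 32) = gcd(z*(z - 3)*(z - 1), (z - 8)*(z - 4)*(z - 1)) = z - 1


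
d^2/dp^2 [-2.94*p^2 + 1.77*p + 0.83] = -5.88000000000000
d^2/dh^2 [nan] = 0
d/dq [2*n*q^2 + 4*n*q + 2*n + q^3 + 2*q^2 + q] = 4*n*q + 4*n + 3*q^2 + 4*q + 1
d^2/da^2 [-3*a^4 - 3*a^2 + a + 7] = -36*a^2 - 6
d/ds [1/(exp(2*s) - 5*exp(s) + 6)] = (5 - 2*exp(s))*exp(s)/(exp(2*s) - 5*exp(s) + 6)^2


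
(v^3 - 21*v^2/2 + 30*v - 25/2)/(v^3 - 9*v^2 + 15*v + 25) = (v - 1/2)/(v + 1)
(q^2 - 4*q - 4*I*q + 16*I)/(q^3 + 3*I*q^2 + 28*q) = (q - 4)/(q*(q + 7*I))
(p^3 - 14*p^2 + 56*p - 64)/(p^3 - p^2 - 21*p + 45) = (p^3 - 14*p^2 + 56*p - 64)/(p^3 - p^2 - 21*p + 45)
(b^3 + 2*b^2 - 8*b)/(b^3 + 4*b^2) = (b - 2)/b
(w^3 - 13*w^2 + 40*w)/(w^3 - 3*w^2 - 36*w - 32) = w*(w - 5)/(w^2 + 5*w + 4)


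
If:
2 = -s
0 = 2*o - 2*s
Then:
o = -2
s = -2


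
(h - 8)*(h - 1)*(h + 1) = h^3 - 8*h^2 - h + 8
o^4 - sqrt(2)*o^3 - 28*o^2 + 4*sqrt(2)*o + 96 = (o - 2)*(o + 2)*(o - 4*sqrt(2))*(o + 3*sqrt(2))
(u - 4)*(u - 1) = u^2 - 5*u + 4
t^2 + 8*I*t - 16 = (t + 4*I)^2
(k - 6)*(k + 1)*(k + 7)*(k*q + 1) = k^4*q + 2*k^3*q + k^3 - 41*k^2*q + 2*k^2 - 42*k*q - 41*k - 42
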